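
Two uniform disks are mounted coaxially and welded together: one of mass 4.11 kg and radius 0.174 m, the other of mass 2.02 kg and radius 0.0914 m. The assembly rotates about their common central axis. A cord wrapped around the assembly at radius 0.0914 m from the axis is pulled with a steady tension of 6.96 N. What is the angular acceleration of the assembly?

α ≈ 9.00 rad/s²

I = ½M₁R₁² + ½M₂R₂² = ½(4.11)(0.174)² + ½(2.02)(0.0914)² = 0.07065 kg·m².
τ = F r = (6.96)(0.0914) = 0.6361 N·m.
α = τ/I = 0.6361/0.07065 = 9.004 rad/s².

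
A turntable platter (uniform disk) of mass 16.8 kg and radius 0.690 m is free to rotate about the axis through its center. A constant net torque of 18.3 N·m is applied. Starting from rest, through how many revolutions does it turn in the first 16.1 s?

I = ½MR² = (1/2)(16.8)(0.690)² = 3.999 kg·m².
α = τ/I = 18.3/3.999 = 4.576 rad/s².
θ = ½αt² = ½(4.576)(16.1)² = 593.1 rad.
Revolutions = θ/(2π) = 94.39.

≈ 94.4 revolutions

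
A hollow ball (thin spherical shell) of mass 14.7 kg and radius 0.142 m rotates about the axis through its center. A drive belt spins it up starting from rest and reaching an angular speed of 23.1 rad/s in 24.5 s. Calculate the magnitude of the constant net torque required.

I = (2/3)MR² = (2/3)(14.7)(0.142)² = 0.1976 kg·m².
α = Δω/Δt = (23.1 − 0)/24.5 = 0.9429 rad/s².
τ = Iα = (0.1976)(0.9429) = 0.1863 N·m.

τ ≈ 0.186 N·m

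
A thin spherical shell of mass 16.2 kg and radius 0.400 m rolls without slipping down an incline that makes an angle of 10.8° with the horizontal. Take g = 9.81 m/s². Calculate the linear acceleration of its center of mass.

a ≈ 1.10 m/s²

Translation along the incline: Mg sinθ − f = Ma.
Rotation about the center: fR = Iα with I = (2/3)MR². No-slip gives a = αR, so f = (I/R²)a = (2/3)M a.
Substituting: Mg sinθ = (1 + 0.6667)Ma, so a = g sinθ/(1 + 0.6667) = (9.81) sin 10.8° / 1.667 = 1.103 m/s².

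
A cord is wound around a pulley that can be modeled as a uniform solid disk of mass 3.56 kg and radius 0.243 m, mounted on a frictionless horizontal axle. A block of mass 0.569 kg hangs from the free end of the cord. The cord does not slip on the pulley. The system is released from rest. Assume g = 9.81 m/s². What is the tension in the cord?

T ≈ 4.23 N

I = ½MR² = (1/2)(3.56)(0.243)² = 0.1051 kg·m².
Block: mg − T = ma. Pulley: TR = Iα. No-slip: a = αR, so T = (I/R²)a = 1.780·a.
Then mg = (m + 1.780)a, so a = (0.569)(9.81)/(0.569 + 1.780) = 2.376 m/s².
T = 1.780·a = 4.230 N.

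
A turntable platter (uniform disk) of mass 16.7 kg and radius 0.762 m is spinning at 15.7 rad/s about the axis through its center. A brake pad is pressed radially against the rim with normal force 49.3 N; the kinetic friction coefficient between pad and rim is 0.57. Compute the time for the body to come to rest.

t ≈ 3.55 s

I = ½MR² = (1/2)(16.7)(0.762)² = 4.848 kg·m².
Friction force f = μN = (0.57)(49.3) = 28.10 N at the rim; torque magnitude τ = fR = 21.41 N·m, opposing ω.
|α| = τ/I = 21.41/4.848 = 4.417 rad/s² (deceleration).
0 = ω₀ − |α|t ⇒ t = ω₀/|α| = 15.7/4.417 = 3.555 s.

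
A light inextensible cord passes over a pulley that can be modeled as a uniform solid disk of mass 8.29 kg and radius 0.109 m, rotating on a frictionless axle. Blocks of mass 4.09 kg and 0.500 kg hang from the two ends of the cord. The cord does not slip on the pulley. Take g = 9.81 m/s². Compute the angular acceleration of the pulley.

I = ½MR² = (1/2)(8.29)(0.109)² = 0.04925 kg·m².
Heavier block: m₁g − T₁ = m₁a. Lighter block: T₂ − m₂g = m₂a.
Pulley: (T₁ − T₂)R = Iα = I(a/R), so T₁ − T₂ = (I/R²)a = (1/2)M_p a = 4.145·a.
Adding the three: (m₁ − m₂)g = (m₁ + m₂ + 4.145)a, so a = (4.09 − 0.500)(9.81)/(4.09 + 0.500 + 4.145) = 4.032 m/s².
α = a/R = 4.032/0.109 = 36.99 rad/s².

α ≈ 37.0 rad/s²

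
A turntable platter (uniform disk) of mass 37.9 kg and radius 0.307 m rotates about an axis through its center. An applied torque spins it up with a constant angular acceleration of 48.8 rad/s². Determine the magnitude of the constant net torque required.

I = ½MR² = (1/2)(37.9)(0.307)² = 1.786 kg·m².
τ = Iα = (1.786)(48.80) = 87.16 N·m.

τ ≈ 87.2 N·m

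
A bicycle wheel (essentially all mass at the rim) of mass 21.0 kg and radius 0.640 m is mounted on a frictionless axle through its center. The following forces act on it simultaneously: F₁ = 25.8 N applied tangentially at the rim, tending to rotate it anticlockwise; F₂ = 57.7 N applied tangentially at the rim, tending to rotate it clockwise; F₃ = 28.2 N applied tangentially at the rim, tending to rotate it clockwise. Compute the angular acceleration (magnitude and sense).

I = MR² = (21.0)(0.640)² = 8.602 kg·m².
Taking anticlockwise as positive: τ₁ = +(25.8)(0.640) = +16.51 N·m; τ₂ = −(57.7)(0.640) = −36.93 N·m; τ₃ = −(28.2)(0.640) = −18.05 N·m.
Net torque τ = -38.46 N·m.
α = τ/I = -38.46/8.602 = -4.472 rad/s².

α ≈ 4.47 rad/s², clockwise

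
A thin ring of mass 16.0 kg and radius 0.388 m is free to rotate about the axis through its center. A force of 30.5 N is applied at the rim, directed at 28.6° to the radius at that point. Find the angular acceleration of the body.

I = MR² = (16.0)(0.388)² = 2.409 kg·m².
Only the tangential component produces torque: τ = F R sinθ = (30.5)(0.388) sin 28.6° = 5.665 N·m.
Newton's second law for rotation, τ = Iα, gives α = τ/I = 5.665/2.409 = 2.352 rad/s².

α ≈ 2.35 rad/s²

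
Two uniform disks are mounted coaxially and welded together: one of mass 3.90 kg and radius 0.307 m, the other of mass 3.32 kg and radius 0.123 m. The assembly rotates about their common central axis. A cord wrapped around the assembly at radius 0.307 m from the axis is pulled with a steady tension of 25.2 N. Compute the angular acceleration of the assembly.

α ≈ 37.0 rad/s²

I = ½M₁R₁² + ½M₂R₂² = ½(3.90)(0.307)² + ½(3.32)(0.123)² = 0.2089 kg·m².
τ = F r = (25.2)(0.307) = 7.736 N·m.
α = τ/I = 7.736/0.2089 = 37.03 rad/s².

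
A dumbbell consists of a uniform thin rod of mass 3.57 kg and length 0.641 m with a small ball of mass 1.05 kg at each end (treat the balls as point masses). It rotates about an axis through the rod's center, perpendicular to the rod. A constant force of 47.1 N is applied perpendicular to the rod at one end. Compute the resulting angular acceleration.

α ≈ 44.7 rad/s²

I_rod = (1/12)ML² = (1/12)(3.57)(0.641)² = 0.1222 kg·m².
I_balls = 2·m·(L/2)² = 2(1.05)(0.3205)² = 0.2157 kg·m².
Total I = 0.3379 kg·m².
τ = F·(L/2) = (47.1)(0.321) = 15.10 N·m.
α = τ/I = 15.10/0.3379 = 44.67 rad/s².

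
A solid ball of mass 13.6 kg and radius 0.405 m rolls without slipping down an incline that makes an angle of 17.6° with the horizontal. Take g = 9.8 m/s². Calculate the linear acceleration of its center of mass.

a ≈ 2.12 m/s²

Translation along the incline: Mg sinθ − f = Ma.
Rotation about the center: fR = Iα with I = (2/5)MR². No-slip gives a = αR, so f = (I/R²)a = (2/5)M a.
Substituting: Mg sinθ = (1 + 0.4000)Ma, so a = g sinθ/(1 + 0.4000) = (9.8) sin 17.6° / 1.400 = 2.117 m/s².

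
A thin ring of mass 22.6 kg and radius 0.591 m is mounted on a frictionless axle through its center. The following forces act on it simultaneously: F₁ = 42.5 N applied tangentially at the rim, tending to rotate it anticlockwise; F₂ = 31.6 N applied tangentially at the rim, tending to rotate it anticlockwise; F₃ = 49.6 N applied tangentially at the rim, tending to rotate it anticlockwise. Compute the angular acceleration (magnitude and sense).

α ≈ 9.26 rad/s², anticlockwise

I = MR² = (22.6)(0.591)² = 7.894 kg·m².
Taking anticlockwise as positive: τ₁ = +(42.5)(0.591) = +25.12 N·m; τ₂ = +(31.6)(0.591) = +18.68 N·m; τ₃ = +(49.6)(0.591) = +29.31 N·m.
Net torque τ = 73.11 N·m.
α = τ/I = 73.11/7.894 = 9.261 rad/s².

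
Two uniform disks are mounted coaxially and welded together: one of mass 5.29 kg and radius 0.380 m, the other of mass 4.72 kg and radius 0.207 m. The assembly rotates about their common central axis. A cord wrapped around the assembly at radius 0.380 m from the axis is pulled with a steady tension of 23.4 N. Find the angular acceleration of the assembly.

I = ½M₁R₁² + ½M₂R₂² = ½(5.29)(0.380)² + ½(4.72)(0.207)² = 0.4831 kg·m².
τ = F r = (23.4)(0.380) = 8.892 N·m.
α = τ/I = 8.892/0.4831 = 18.41 rad/s².

α ≈ 18.4 rad/s²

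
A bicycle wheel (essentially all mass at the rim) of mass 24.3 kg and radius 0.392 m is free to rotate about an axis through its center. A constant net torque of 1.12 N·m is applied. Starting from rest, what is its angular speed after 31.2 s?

I = MR² = (24.3)(0.392)² = 3.734 kg·m².
α = τ/I = 1.12/3.734 = 0.2999 rad/s².
ω = ω₀ + αt = 0 + (0.2999)(31.2) = 9.358 rad/s.

ω ≈ 9.36 rad/s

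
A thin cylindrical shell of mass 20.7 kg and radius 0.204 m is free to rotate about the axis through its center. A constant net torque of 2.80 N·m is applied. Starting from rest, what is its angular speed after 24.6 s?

ω ≈ 80.0 rad/s

I = MR² = (20.7)(0.204)² = 0.8615 kg·m².
α = τ/I = 2.80/0.8615 = 3.250 rad/s².
ω = ω₀ + αt = 0 + (3.250)(24.6) = 79.96 rad/s.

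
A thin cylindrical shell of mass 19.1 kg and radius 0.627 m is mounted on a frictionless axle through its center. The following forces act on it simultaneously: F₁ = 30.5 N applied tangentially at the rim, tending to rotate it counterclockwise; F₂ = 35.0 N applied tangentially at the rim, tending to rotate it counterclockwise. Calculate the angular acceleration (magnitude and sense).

I = MR² = (19.1)(0.627)² = 7.509 kg·m².
Taking counterclockwise as positive: τ₁ = +(30.5)(0.627) = +19.12 N·m; τ₂ = +(35.0)(0.627) = +21.95 N·m.
Net torque τ = 41.07 N·m.
α = τ/I = 41.07/7.509 = 5.469 rad/s².

α ≈ 5.47 rad/s², counterclockwise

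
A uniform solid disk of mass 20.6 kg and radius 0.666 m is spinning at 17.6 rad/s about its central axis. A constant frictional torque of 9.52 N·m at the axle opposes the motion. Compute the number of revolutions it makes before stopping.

≈ 11.8 revolutions

I = ½MR² = (1/2)(20.6)(0.666)² = 4.569 kg·m².
The net torque has magnitude 9.52 N·m, opposing ω.
|α| = τ/I = 9.520/4.569 = 2.084 rad/s² (deceleration).
ω² = ω₀² − 2|α|θ with ω = 0 ⇒ θ = ω₀²/(2|α|) = 74.33 rad = 11.83 rev.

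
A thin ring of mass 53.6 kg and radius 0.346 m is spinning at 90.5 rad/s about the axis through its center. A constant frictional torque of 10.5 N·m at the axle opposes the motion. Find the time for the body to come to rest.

t ≈ 55.3 s

I = MR² = (53.6)(0.346)² = 6.417 kg·m².
The net torque has magnitude 10.5 N·m, opposing ω.
|α| = τ/I = 10.50/6.417 = 1.636 rad/s² (deceleration).
0 = ω₀ − |α|t ⇒ t = ω₀/|α| = 90.5/1.636 = 55.31 s.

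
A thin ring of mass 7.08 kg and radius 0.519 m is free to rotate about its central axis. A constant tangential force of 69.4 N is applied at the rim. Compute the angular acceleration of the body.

I = MR² = (7.08)(0.519)² = 1.907 kg·m².
τ = F R = (69.4)(0.519) = 36.02 N·m.
Newton's second law for rotation, τ = Iα, gives α = τ/I = 36.02/1.907 = 18.89 rad/s².

α ≈ 18.9 rad/s²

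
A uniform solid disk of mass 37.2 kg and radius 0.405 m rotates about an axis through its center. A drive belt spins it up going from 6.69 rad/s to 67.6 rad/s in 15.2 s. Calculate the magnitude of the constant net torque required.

τ ≈ 12.2 N·m

I = ½MR² = (1/2)(37.2)(0.405)² = 3.051 kg·m².
α = Δω/Δt = (67.6 − 6.69)/15.2 = 4.007 rad/s².
τ = Iα = (3.051)(4.007) = 12.23 N·m.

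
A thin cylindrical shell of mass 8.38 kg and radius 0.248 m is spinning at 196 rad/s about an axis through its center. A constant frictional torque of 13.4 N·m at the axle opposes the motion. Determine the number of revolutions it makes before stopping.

I = MR² = (8.38)(0.248)² = 0.5154 kg·m².
The net torque has magnitude 13.4 N·m, opposing ω.
|α| = τ/I = 13.40/0.5154 = 26.00 rad/s² (deceleration).
ω² = ω₀² − 2|α|θ with ω = 0 ⇒ θ = ω₀²/(2|α|) = 738.8 rad = 117.6 rev.

≈ 118 revolutions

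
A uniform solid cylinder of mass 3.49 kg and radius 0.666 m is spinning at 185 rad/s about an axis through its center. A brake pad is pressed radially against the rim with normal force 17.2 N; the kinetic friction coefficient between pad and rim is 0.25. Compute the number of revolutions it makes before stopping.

≈ 736 revolutions

I = ½MR² = (1/2)(3.49)(0.666)² = 0.7740 kg·m².
Friction force f = μN = (0.25)(17.2) = 4.300 N at the rim; torque magnitude τ = fR = 2.864 N·m, opposing ω.
|α| = τ/I = 2.864/0.7740 = 3.700 rad/s² (deceleration).
ω² = ω₀² − 2|α|θ with ω = 0 ⇒ θ = ω₀²/(2|α|) = 4625 rad = 736.1 rev.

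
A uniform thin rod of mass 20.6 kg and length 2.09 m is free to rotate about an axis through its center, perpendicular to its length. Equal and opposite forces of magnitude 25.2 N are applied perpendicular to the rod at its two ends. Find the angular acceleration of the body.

α ≈ 7.02 rad/s²

I = (1/12)ML² = (1/12)(20.6)(2.09)² = 7.499 kg·m².
The couple gives τ = F·(L/2) + F·(L/2) = F L = (25.2)(2.09) = 52.67 N·m.
Newton's second law for rotation, τ = Iα, gives α = τ/I = 52.67/7.499 = 7.024 rad/s².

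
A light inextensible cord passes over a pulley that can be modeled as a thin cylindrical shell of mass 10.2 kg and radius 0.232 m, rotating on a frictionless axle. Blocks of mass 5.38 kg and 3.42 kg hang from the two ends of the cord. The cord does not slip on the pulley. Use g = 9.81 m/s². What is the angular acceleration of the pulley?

α ≈ 4.36 rad/s²

I = MR² = (10.2)(0.232)² = 0.5490 kg·m².
Heavier block: m₁g − T₁ = m₁a. Lighter block: T₂ − m₂g = m₂a.
Pulley: (T₁ − T₂)R = Iα = I(a/R), so T₁ − T₂ = (I/R²)a = 1·M_p a = 10.20·a.
Adding the three: (m₁ − m₂)g = (m₁ + m₂ + 10.20)a, so a = (5.38 − 3.42)(9.81)/(5.38 + 3.42 + 10.20) = 1.012 m/s².
α = a/R = 1.012/0.232 = 4.362 rad/s².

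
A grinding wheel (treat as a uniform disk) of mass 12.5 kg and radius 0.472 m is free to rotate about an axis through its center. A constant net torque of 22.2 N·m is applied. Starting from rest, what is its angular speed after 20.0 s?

I = ½MR² = (1/2)(12.5)(0.472)² = 1.392 kg·m².
α = τ/I = 22.2/1.392 = 15.94 rad/s².
ω = ω₀ + αt = 0 + (15.94)(20.0) = 318.9 rad/s.

ω ≈ 319 rad/s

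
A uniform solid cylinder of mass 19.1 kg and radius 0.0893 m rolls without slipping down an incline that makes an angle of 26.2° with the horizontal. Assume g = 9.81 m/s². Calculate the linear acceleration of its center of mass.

Translation along the incline: Mg sinθ − f = Ma.
Rotation about the center: fR = Iα with I = ½MR². No-slip gives a = αR, so f = (I/R²)a = (1/2)M a.
Substituting: Mg sinθ = (1 + 0.5000)Ma, so a = g sinθ/(1 + 0.5000) = (9.81) sin 26.2° / 1.500 = 2.887 m/s².

a ≈ 2.89 m/s²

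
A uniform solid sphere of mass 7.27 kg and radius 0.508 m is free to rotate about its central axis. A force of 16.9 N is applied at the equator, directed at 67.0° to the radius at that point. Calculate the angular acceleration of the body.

α ≈ 10.5 rad/s²

I = (2/5)MR² = (2/5)(7.27)(0.508)² = 0.7505 kg·m².
Only the tangential component produces torque: τ = F R sinθ = (16.9)(0.508) sin 67.0° = 7.903 N·m.
Newton's second law for rotation, τ = Iα, gives α = τ/I = 7.903/0.7505 = 10.53 rad/s².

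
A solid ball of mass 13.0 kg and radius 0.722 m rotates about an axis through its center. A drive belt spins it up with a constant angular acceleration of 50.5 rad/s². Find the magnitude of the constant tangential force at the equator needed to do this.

I = (2/5)MR² = (2/5)(13.0)(0.722)² = 2.711 kg·m².
The required torque is τ = Iα = (2.711)(50.50) = 136.9 N·m.
A tangential force at the equator gives τ = FR, so F = τ/R = 136.9/0.722 = 189.6 N.

F ≈ 190 N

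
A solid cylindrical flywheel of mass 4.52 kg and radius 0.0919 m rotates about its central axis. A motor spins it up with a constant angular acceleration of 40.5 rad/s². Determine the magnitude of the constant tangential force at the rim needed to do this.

I = ½MR² = (1/2)(4.52)(0.0919)² = 0.01909 kg·m².
The required torque is τ = Iα = (0.01909)(40.50) = 0.7730 N·m.
A tangential force at the rim gives τ = FR, so F = τ/R = 0.7730/0.0919 = 8.412 N.

F ≈ 8.41 N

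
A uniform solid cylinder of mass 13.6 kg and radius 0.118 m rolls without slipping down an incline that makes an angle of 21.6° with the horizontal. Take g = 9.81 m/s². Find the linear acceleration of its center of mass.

Translation along the incline: Mg sinθ − f = Ma.
Rotation about the center: fR = Iα with I = ½MR². No-slip gives a = αR, so f = (I/R²)a = (1/2)M a.
Substituting: Mg sinθ = (1 + 0.5000)Ma, so a = g sinθ/(1 + 0.5000) = (9.81) sin 21.6° / 1.500 = 2.408 m/s².

a ≈ 2.41 m/s²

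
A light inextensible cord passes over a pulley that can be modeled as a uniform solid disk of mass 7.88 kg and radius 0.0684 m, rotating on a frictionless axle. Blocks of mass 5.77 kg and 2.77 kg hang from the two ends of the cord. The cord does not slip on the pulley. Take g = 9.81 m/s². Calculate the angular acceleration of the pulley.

I = ½MR² = (1/2)(7.88)(0.0684)² = 0.01843 kg·m².
Heavier block: m₁g − T₁ = m₁a. Lighter block: T₂ − m₂g = m₂a.
Pulley: (T₁ − T₂)R = Iα = I(a/R), so T₁ − T₂ = (I/R²)a = (1/2)M_p a = 3.940·a.
Adding the three: (m₁ − m₂)g = (m₁ + m₂ + 3.940)a, so a = (5.77 − 2.77)(9.81)/(5.77 + 2.77 + 3.940) = 2.358 m/s².
α = a/R = 2.358/0.0684 = 34.48 rad/s².

α ≈ 34.5 rad/s²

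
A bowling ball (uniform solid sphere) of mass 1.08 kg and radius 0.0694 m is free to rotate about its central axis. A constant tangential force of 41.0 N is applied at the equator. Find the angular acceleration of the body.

α ≈ 1370 rad/s²

I = (2/5)MR² = (2/5)(1.08)(0.0694)² = 0.002081 kg·m².
τ = F R = (41.0)(0.0694) = 2.845 N·m.
From τ = Iα: α = 2.845/0.002081 = 1368 rad/s².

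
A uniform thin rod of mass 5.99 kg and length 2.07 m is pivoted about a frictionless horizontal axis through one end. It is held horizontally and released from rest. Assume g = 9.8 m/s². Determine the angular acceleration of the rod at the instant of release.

About the pivot, I = (1/3)ML² = (1/3)(5.99)(2.07)² = 8.556 kg·m².
The weight acts at the center, a distance L/2 = 1.035 m from the pivot; τ = Mg(L/2) = 60.76 N·m.
α = τ/I = 60.76/8.556 = 7.101 rad/s².
(Equivalently α = (3g/(2L)) = 7.101 rad/s².)

α ≈ 7.10 rad/s²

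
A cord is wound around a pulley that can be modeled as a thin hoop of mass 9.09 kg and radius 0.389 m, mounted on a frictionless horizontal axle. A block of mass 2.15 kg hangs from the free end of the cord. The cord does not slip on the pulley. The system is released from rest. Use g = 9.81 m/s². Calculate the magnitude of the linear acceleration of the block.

I = MR² = (9.09)(0.389)² = 1.376 kg·m².
Block: mg − T = ma. Pulley: TR = Iα. No-slip: a = αR, so T = (I/R²)a = 9.090·a.
Then mg = (m + 9.090)a, so a = (2.15)(9.81)/(2.15 + 9.090) = 1.876 m/s².

a ≈ 1.88 m/s²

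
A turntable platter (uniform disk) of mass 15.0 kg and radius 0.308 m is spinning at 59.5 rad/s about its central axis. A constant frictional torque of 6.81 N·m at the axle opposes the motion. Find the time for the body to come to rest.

I = ½MR² = (1/2)(15.0)(0.308)² = 0.7115 kg·m².
The net torque has magnitude 6.81 N·m, opposing ω.
|α| = τ/I = 6.810/0.7115 = 9.572 rad/s² (deceleration).
0 = ω₀ − |α|t ⇒ t = ω₀/|α| = 59.5/9.572 = 6.216 s.

t ≈ 6.22 s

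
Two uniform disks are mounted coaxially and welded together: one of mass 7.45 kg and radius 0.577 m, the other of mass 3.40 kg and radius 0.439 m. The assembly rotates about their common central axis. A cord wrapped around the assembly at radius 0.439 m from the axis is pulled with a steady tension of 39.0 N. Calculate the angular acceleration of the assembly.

I = ½M₁R₁² + ½M₂R₂² = ½(7.45)(0.577)² + ½(3.40)(0.439)² = 1.568 kg·m².
τ = F r = (39.0)(0.439) = 17.12 N·m.
α = τ/I = 17.12/1.568 = 10.92 rad/s².

α ≈ 10.9 rad/s²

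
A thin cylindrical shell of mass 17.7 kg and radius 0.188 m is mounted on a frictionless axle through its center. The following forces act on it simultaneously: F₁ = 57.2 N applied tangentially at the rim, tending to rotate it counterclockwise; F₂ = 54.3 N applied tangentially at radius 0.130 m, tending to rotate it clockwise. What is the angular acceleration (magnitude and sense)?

I = MR² = (17.7)(0.188)² = 0.6256 kg·m².
Taking counterclockwise as positive: τ₁ = +(57.2)(0.188) = +10.75 N·m; τ₂ = −(54.3)(0.130) = −7.059 N·m.
Net torque τ = 3.695 N·m.
α = τ/I = 3.695/0.6256 = 5.906 rad/s².

α ≈ 5.91 rad/s², counterclockwise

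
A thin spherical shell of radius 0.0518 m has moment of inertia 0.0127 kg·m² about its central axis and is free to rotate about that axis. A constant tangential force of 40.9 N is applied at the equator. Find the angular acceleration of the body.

τ = F R = (40.9)(0.0518) = 2.119 N·m.
From τ = Iα: α = 2.119/0.01270 = 166.8 rad/s².

α ≈ 167 rad/s²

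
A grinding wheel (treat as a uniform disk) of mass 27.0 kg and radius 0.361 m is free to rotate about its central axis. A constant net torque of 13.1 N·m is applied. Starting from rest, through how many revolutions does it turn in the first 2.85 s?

I = ½MR² = (1/2)(27.0)(0.361)² = 1.759 kg·m².
α = τ/I = 13.1/1.759 = 7.446 rad/s².
θ = ½αt² = ½(7.446)(2.85)² = 30.24 rad.
Revolutions = θ/(2π) = 4.813.

≈ 4.81 revolutions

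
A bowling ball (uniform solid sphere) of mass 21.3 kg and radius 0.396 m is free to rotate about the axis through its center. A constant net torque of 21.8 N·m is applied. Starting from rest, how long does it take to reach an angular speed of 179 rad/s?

I = (2/5)MR² = (2/5)(21.3)(0.396)² = 1.336 kg·m².
α = τ/I = 21.8/1.336 = 16.32 rad/s².
ω = αt ⇒ t = ω/α = 179/16.32 = 10.97 s.

t ≈ 11.0 s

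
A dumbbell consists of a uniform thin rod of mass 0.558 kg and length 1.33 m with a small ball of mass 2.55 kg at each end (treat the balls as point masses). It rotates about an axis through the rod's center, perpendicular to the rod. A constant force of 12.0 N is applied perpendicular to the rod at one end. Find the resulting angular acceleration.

I_rod = (1/12)ML² = (1/12)(0.558)(1.33)² = 0.08225 kg·m².
I_balls = 2·m·(L/2)² = 2(2.55)(0.6650)² = 2.255 kg·m².
Total I = 2.338 kg·m².
τ = F·(L/2) = (12.0)(0.665) = 7.980 N·m.
α = τ/I = 7.980/2.338 = 3.414 rad/s².

α ≈ 3.41 rad/s²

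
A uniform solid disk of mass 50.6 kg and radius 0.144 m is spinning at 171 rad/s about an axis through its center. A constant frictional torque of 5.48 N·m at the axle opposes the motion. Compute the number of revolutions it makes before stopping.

≈ 223 revolutions

I = ½MR² = (1/2)(50.6)(0.144)² = 0.5246 kg·m².
The net torque has magnitude 5.48 N·m, opposing ω.
|α| = τ/I = 5.480/0.5246 = 10.45 rad/s² (deceleration).
ω² = ω₀² − 2|α|θ with ω = 0 ⇒ θ = ω₀²/(2|α|) = 1400 rad = 222.8 rev.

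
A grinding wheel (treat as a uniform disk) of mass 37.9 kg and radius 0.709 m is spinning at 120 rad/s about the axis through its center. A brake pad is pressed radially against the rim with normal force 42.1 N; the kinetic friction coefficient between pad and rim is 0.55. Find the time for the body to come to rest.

t ≈ 69.6 s

I = ½MR² = (1/2)(37.9)(0.709)² = 9.526 kg·m².
Friction force f = μN = (0.55)(42.1) = 23.16 N at the rim; torque magnitude τ = fR = 16.42 N·m, opposing ω.
|α| = τ/I = 16.42/9.526 = 1.723 rad/s² (deceleration).
0 = ω₀ − |α|t ⇒ t = ω₀/|α| = 120/1.723 = 69.63 s.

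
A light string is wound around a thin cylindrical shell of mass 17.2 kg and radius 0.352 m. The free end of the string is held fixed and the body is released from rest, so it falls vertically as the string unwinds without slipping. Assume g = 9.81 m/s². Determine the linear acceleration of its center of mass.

a ≈ 4.91 m/s²

Translation: Mg − T = Ma. Rotation about the center: TR = Iα with I = MR².
With a = αR: T = (I/R²)a = M a, so Mg = (1 + 1.000)Ma.
a = g/(1 + 1.000) = 9.81/2.000 = 4.905 m/s².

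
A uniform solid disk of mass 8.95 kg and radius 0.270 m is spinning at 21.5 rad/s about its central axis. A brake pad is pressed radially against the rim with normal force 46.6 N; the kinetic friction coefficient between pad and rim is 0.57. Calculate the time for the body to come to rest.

I = ½MR² = (1/2)(8.95)(0.270)² = 0.3262 kg·m².
Friction force f = μN = (0.57)(46.6) = 26.56 N at the rim; torque magnitude τ = fR = 7.172 N·m, opposing ω.
|α| = τ/I = 7.172/0.3262 = 21.98 rad/s² (deceleration).
0 = ω₀ − |α|t ⇒ t = ω₀/|α| = 21.5/21.98 = 0.9780 s.

t ≈ 0.978 s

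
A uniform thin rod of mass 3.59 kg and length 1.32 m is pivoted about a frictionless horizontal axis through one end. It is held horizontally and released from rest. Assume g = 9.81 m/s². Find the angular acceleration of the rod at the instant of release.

About the pivot, I = (1/3)ML² = (1/3)(3.59)(1.32)² = 2.085 kg·m².
The weight acts at the center, a distance L/2 = 0.6600 m from the pivot; τ = Mg(L/2) = 23.24 N·m.
α = τ/I = 23.24/2.085 = 11.15 rad/s².

α ≈ 11.1 rad/s²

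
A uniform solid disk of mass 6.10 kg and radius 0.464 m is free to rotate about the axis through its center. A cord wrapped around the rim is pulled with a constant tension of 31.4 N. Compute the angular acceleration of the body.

α ≈ 22.2 rad/s²

I = ½MR² = (1/2)(6.10)(0.464)² = 0.6567 kg·m².
τ = F R = (31.4)(0.464) = 14.57 N·m.
Newton's second law for rotation, τ = Iα, gives α = τ/I = 14.57/0.6567 = 22.19 rad/s².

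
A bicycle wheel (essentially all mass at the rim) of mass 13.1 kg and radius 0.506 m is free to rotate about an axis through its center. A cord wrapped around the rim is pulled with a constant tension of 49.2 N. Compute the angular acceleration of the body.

α ≈ 7.42 rad/s²

I = MR² = (13.1)(0.506)² = 3.354 kg·m².
τ = F R = (49.2)(0.506) = 24.90 N·m.
From τ = Iα: α = 24.90/3.354 = 7.422 rad/s².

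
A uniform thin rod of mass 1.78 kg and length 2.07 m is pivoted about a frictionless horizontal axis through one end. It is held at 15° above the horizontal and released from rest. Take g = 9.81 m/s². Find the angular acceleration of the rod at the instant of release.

About the pivot, I = (1/3)ML² = (1/3)(1.78)(2.07)² = 2.542 kg·m².
The weight acts at the center, a distance L/2 = 1.035 m from the pivot; τ = Mg(L/2) cos 15° = 17.46 N·m.
α = τ/I = 17.46/2.542 = 6.866 rad/s².

α ≈ 6.87 rad/s²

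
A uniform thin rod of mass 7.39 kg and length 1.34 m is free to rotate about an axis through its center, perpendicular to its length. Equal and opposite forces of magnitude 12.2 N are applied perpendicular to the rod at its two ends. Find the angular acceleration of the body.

I = (1/12)ML² = (1/12)(7.39)(1.34)² = 1.106 kg·m².
The couple gives τ = F·(L/2) + F·(L/2) = F L = (12.2)(1.34) = 16.35 N·m.
From τ = Iα: α = 16.35/1.106 = 14.78 rad/s².

α ≈ 14.8 rad/s²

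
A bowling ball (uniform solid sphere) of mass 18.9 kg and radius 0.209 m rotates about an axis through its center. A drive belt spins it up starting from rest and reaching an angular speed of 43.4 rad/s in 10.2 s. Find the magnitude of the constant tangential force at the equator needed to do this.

I = (2/5)MR² = (2/5)(18.9)(0.209)² = 0.3302 kg·m².
α = Δω/Δt = (43.4 − 0)/10.2 = 4.255 rad/s².
The required torque is τ = Iα = (0.3302)(4.255) = 1.405 N·m.
A tangential force at the equator gives τ = FR, so F = τ/R = 1.405/0.209 = 6.723 N.

F ≈ 6.72 N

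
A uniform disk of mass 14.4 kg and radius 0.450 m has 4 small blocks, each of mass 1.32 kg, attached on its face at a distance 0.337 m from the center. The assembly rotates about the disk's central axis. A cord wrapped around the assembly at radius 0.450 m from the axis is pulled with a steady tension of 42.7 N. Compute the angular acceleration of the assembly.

α ≈ 9.34 rad/s²

I_disk = ½MR² = ½(14.4)(0.450)² = 1.458 kg·m².
I_blocks = 4·m·r² = 4(1.32)(0.337)² = 0.5996 kg·m².
Total I = 2.058 kg·m².
τ = F r = (42.7)(0.450) = 19.22 N·m.
α = τ/I = 19.22/2.058 = 9.338 rad/s².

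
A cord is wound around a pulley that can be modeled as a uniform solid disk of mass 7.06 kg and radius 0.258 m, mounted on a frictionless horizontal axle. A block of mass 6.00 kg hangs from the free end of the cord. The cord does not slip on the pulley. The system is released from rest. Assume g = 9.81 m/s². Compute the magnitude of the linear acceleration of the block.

I = ½MR² = (1/2)(7.06)(0.258)² = 0.2350 kg·m².
Block: mg − T = ma. Pulley: TR = Iα. No-slip: a = αR, so T = (I/R²)a = 3.530·a.
Then mg = (m + 3.530)a, so a = (6.00)(9.81)/(6.00 + 3.530) = 6.176 m/s².

a ≈ 6.18 m/s²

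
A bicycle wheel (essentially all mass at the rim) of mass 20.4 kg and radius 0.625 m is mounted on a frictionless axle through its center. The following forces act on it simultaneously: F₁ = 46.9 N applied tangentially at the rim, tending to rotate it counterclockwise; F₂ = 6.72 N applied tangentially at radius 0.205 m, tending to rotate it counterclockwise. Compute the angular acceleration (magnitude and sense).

α ≈ 3.85 rad/s², counterclockwise

I = MR² = (20.4)(0.625)² = 7.969 kg·m².
Taking counterclockwise as positive: τ₁ = +(46.9)(0.625) = +29.31 N·m; τ₂ = +(6.72)(0.205) = +1.378 N·m.
Net torque τ = 30.69 N·m.
α = τ/I = 30.69/7.969 = 3.851 rad/s².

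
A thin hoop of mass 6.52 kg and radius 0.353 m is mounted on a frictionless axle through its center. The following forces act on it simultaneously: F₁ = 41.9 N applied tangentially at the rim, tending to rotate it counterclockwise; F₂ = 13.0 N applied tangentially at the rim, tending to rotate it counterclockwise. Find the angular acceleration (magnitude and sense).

α ≈ 23.9 rad/s², counterclockwise

I = MR² = (6.52)(0.353)² = 0.8125 kg·m².
Taking counterclockwise as positive: τ₁ = +(41.9)(0.353) = +14.79 N·m; τ₂ = +(13.0)(0.353) = +4.589 N·m.
Net torque τ = 19.38 N·m.
α = τ/I = 19.38/0.8125 = 23.85 rad/s².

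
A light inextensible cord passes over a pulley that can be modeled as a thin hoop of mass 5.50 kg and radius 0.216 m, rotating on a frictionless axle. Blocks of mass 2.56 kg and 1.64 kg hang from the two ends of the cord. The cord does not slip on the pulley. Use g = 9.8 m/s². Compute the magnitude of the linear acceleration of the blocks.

I = MR² = (5.50)(0.216)² = 0.2566 kg·m².
Heavier block: m₁g − T₁ = m₁a. Lighter block: T₂ − m₂g = m₂a.
Pulley: (T₁ − T₂)R = Iα = I(a/R), so T₁ − T₂ = (I/R²)a = 1·M_p a = 5.500·a.
Adding the three: (m₁ − m₂)g = (m₁ + m₂ + 5.500)a, so a = (2.56 − 1.64)(9.8)/(2.56 + 1.64 + 5.500) = 0.9295 m/s².

a ≈ 0.929 m/s²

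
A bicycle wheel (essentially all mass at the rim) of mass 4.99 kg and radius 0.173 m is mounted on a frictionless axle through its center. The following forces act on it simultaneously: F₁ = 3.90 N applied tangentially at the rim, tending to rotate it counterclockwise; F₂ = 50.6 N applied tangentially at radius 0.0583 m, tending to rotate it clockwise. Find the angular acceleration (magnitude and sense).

α ≈ 15.2 rad/s², clockwise

I = MR² = (4.99)(0.173)² = 0.1493 kg·m².
Taking counterclockwise as positive: τ₁ = +(3.90)(0.173) = +0.6747 N·m; τ₂ = −(50.6)(0.0583) = −2.950 N·m.
Net torque τ = -2.275 N·m.
α = τ/I = -2.275/0.1493 = -15.23 rad/s².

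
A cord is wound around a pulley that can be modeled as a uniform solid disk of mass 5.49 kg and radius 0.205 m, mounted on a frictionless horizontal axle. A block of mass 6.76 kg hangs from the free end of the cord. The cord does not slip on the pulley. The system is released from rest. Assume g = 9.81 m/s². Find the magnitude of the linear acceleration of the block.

I = ½MR² = (1/2)(5.49)(0.205)² = 0.1154 kg·m².
Block: mg − T = ma. Pulley: TR = Iα. No-slip: a = αR, so T = (I/R²)a = 2.745·a.
Then mg = (m + 2.745)a, so a = (6.76)(9.81)/(6.76 + 2.745) = 6.977 m/s².

a ≈ 6.98 m/s²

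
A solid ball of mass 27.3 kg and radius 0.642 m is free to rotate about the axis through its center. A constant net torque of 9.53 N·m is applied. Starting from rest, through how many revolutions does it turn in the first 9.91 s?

I = (2/5)MR² = (2/5)(27.3)(0.642)² = 4.501 kg·m².
α = τ/I = 9.53/4.501 = 2.117 rad/s².
θ = ½αt² = ½(2.117)(9.91)² = 104.0 rad.
Revolutions = θ/(2π) = 16.55.

≈ 16.5 revolutions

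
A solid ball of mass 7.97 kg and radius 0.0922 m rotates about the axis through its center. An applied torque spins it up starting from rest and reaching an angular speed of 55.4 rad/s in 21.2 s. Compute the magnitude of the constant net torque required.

I = (2/5)MR² = (2/5)(7.97)(0.0922)² = 0.02710 kg·m².
α = Δω/Δt = (55.4 − 0)/21.2 = 2.613 rad/s².
τ = Iα = (0.02710)(2.613) = 0.07082 N·m.

τ ≈ 0.0708 N·m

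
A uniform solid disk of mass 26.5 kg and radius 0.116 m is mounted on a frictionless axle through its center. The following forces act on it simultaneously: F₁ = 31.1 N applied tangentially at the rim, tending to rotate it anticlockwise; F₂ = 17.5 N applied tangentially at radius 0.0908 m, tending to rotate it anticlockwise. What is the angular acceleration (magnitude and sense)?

I = ½MR² = (1/2)(26.5)(0.116)² = 0.1783 kg·m².
Taking anticlockwise as positive: τ₁ = +(31.1)(0.116) = +3.608 N·m; τ₂ = +(17.5)(0.0908) = +1.589 N·m.
Net torque τ = 5.197 N·m.
α = τ/I = 5.197/0.1783 = 29.15 rad/s².

α ≈ 29.1 rad/s², anticlockwise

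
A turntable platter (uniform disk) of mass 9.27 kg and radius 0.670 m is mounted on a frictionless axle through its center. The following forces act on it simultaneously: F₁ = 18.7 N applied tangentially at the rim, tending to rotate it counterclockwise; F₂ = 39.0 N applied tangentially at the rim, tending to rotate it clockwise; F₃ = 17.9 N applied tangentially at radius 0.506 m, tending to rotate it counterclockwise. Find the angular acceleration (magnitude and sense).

I = ½MR² = (1/2)(9.27)(0.670)² = 2.081 kg·m².
Taking counterclockwise as positive: τ₁ = +(18.7)(0.670) = +12.53 N·m; τ₂ = −(39.0)(0.670) = −26.13 N·m; τ₃ = +(17.9)(0.506) = +9.057 N·m.
Net torque τ = -4.544 N·m.
α = τ/I = -4.544/2.081 = -2.184 rad/s².

α ≈ 2.18 rad/s², clockwise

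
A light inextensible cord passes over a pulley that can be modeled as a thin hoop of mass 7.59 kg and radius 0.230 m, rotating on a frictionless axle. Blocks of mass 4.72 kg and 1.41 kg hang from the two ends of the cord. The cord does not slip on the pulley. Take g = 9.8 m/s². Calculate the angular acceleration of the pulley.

I = MR² = (7.59)(0.230)² = 0.4015 kg·m².
Heavier block: m₁g − T₁ = m₁a. Lighter block: T₂ − m₂g = m₂a.
Pulley: (T₁ − T₂)R = Iα = I(a/R), so T₁ − T₂ = (I/R²)a = 1·M_p a = 7.590·a.
Adding the three: (m₁ − m₂)g = (m₁ + m₂ + 7.590)a, so a = (4.72 − 1.41)(9.8)/(4.72 + 1.41 + 7.590) = 2.364 m/s².
α = a/R = 2.364/0.230 = 10.28 rad/s².

α ≈ 10.3 rad/s²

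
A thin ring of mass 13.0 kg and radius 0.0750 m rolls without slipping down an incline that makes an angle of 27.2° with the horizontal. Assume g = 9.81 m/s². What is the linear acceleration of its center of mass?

a ≈ 2.24 m/s²

Translation along the incline: Mg sinθ − f = Ma.
Rotation about the center: fR = Iα with I = MR². No-slip gives a = αR, so f = (I/R²)a = M a.
Substituting: Mg sinθ = (1 + 1.000)Ma, so a = g sinθ/(1 + 1.000) = (9.81) sin 27.2° / 2.000 = 2.242 m/s².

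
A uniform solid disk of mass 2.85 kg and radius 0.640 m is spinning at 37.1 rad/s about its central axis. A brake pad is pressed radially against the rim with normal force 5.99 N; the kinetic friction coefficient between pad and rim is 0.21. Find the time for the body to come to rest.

t ≈ 26.9 s

I = ½MR² = (1/2)(2.85)(0.640)² = 0.5837 kg·m².
Friction force f = μN = (0.21)(5.99) = 1.258 N at the rim; torque magnitude τ = fR = 0.8051 N·m, opposing ω.
|α| = τ/I = 0.8051/0.5837 = 1.379 rad/s² (deceleration).
0 = ω₀ − |α|t ⇒ t = ω₀/|α| = 37.1/1.379 = 26.90 s.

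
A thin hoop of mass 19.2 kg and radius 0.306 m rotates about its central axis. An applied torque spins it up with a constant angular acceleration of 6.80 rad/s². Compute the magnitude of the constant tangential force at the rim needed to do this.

I = MR² = (19.2)(0.306)² = 1.798 kg·m².
The required torque is τ = Iα = (1.798)(6.800) = 12.23 N·m.
A tangential force at the rim gives τ = FR, so F = τ/R = 12.23/0.306 = 39.95 N.

F ≈ 40.0 N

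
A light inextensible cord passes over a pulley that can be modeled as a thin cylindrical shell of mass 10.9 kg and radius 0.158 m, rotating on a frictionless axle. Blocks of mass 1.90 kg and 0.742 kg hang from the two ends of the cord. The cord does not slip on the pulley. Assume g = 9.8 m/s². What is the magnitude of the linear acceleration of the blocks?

I = MR² = (10.9)(0.158)² = 0.2721 kg·m².
Heavier block: m₁g − T₁ = m₁a. Lighter block: T₂ − m₂g = m₂a.
Pulley: (T₁ − T₂)R = Iα = I(a/R), so T₁ − T₂ = (I/R²)a = 1·M_p a = 10.90·a.
Adding the three: (m₁ − m₂)g = (m₁ + m₂ + 10.90)a, so a = (1.90 − 0.742)(9.8)/(1.90 + 0.742 + 10.90) = 0.8380 m/s².

a ≈ 0.838 m/s²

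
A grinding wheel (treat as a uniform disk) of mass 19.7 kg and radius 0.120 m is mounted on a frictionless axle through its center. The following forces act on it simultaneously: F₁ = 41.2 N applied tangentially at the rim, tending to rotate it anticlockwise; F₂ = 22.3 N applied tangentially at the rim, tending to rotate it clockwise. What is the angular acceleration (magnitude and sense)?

I = ½MR² = (1/2)(19.7)(0.120)² = 0.1418 kg·m².
Taking anticlockwise as positive: τ₁ = +(41.2)(0.120) = +4.944 N·m; τ₂ = −(22.3)(0.120) = −2.676 N·m.
Net torque τ = 2.268 N·m.
α = τ/I = 2.268/0.1418 = 15.99 rad/s².

α ≈ 16.0 rad/s², anticlockwise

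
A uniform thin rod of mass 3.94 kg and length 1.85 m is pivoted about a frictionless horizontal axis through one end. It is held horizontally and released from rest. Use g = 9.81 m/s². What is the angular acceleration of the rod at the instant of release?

α ≈ 7.95 rad/s²

About the pivot, I = (1/3)ML² = (1/3)(3.94)(1.85)² = 4.495 kg·m².
The weight acts at the center, a distance L/2 = 0.9250 m from the pivot; τ = Mg(L/2) = 35.75 N·m.
α = τ/I = 35.75/4.495 = 7.954 rad/s².
(Equivalently α = (3g/(2L)) = 7.954 rad/s².)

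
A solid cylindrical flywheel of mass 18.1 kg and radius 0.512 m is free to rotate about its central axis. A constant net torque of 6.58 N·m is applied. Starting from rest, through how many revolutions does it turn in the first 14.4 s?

≈ 45.8 revolutions

I = ½MR² = (1/2)(18.1)(0.512)² = 2.372 kg·m².
α = τ/I = 6.58/2.372 = 2.774 rad/s².
θ = ½αt² = ½(2.774)(14.4)² = 287.6 rad.
Revolutions = θ/(2π) = 45.77.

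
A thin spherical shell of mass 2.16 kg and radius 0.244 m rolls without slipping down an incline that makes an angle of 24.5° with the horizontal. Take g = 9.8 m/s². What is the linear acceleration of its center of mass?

Translation along the incline: Mg sinθ − f = Ma.
Rotation about the center: fR = Iα with I = (2/3)MR². No-slip gives a = αR, so f = (I/R²)a = (2/3)M a.
Substituting: Mg sinθ = (1 + 0.6667)Ma, so a = g sinθ/(1 + 0.6667) = (9.8) sin 24.5° / 1.667 = 2.438 m/s².

a ≈ 2.44 m/s²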